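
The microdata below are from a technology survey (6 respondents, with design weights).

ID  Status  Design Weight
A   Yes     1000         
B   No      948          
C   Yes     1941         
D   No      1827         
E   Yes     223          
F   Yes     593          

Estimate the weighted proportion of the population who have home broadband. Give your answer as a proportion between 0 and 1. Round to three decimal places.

Sum of weights for 'Yes' = 1000 + 1941 + 223 + 593 = 3757
Total weight = 6532
Weighted proportion = 3757 / 6532 = 0.5751684

0.575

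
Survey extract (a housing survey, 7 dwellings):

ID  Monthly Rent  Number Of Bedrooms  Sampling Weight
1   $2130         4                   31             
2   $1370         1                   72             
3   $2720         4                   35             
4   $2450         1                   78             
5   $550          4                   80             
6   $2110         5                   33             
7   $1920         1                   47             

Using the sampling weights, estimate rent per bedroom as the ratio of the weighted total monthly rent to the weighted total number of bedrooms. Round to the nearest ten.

Σ wᵢ·y = 654840
Σ wᵢ·x = 4×31 + 1×72 + 4×35 + 1×78 + 4×80 + 5×33 + 1×47
  = 946
Ratio = 654840 / 946 = 692.21987

690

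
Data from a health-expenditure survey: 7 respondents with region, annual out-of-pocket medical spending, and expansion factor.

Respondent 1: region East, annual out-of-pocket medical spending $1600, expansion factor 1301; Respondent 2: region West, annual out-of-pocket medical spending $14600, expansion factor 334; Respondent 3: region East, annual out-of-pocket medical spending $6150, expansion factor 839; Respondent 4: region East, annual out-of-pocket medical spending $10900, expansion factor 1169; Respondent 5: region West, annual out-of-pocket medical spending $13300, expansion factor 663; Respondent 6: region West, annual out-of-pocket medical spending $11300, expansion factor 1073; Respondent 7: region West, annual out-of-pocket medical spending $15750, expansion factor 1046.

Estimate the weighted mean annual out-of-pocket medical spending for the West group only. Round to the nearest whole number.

13573

West rows: 2, 5, 6, 7
Weighted sum = 14600×334 + 13300×663 + 11300×1073 + 15750×1046
  = 42293700
Sum of weights = 334 + 663 + 1073 + 1046 = 3116
Weighted mean = 42293700 / 3116 = 13573.074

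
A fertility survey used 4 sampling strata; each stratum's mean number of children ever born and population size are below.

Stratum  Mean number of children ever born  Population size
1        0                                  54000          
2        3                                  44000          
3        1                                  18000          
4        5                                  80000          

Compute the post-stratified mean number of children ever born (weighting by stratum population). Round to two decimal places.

2.81

Σ Nₕ·x̄ₕ = 0×54000 + 3×44000 + 1×18000 + 5×80000
  = 0 + 132000 + 18000 + 400000 = 550000
Σ Nₕ = 54000 + 44000 + 18000 + 80000 = 196000
Overall mean = 550000 / 196000 = 2.8061224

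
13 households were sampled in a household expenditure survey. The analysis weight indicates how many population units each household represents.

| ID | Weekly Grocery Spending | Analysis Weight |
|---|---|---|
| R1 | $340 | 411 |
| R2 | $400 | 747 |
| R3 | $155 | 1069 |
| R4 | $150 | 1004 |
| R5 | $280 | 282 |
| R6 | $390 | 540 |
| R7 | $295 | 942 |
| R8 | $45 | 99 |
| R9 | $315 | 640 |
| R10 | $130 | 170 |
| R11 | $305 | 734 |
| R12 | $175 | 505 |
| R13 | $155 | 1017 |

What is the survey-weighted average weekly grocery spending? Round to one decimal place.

Weighted sum = 2020320
Sum of weights = 8160
Weighted mean = 2020320 / 8160 = 247.58824

247.6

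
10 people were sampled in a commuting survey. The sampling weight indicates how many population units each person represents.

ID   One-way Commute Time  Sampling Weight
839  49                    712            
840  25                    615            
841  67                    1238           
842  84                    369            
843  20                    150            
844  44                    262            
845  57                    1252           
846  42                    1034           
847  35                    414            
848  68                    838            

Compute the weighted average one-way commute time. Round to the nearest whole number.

53

Weighted sum = 49×712 + 25×615 + 67×1238 + 84×369 + 20×150 + 44×262 + 57×1252 + 42×1034 + 35×414 + 68×838
  = 364999
Sum of weights = 712 + 615 + 1238 + 369 + 150 + 262 + 1252 + 1034 + 414 + 838 = 6884
Weighted mean = 364999 / 6884 = 53.021354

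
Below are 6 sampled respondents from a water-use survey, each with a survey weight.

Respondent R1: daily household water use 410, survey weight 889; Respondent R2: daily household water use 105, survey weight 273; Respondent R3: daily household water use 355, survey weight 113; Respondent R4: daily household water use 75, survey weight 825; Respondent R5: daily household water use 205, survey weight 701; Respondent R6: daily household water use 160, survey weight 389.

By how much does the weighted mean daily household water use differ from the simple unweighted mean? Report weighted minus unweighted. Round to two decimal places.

Unweighted sum = 410 + 105 + 355 + 75 + 205 + 160 = 1310
Unweighted mean = 1310 / 6 = 218.33333
Weighted sum = 410×889 + 105×273 + 355×113 + 75×825 + 205×701 + 160×389
  = 364490 + 28665 + 40115 + 61875 + 143705 + 62240 = 701090
Sum of weights = 3190
Weighted mean = 701090 / 3190 = 219.77743
Difference (weighted minus unweighted) = 1.4440961

1.44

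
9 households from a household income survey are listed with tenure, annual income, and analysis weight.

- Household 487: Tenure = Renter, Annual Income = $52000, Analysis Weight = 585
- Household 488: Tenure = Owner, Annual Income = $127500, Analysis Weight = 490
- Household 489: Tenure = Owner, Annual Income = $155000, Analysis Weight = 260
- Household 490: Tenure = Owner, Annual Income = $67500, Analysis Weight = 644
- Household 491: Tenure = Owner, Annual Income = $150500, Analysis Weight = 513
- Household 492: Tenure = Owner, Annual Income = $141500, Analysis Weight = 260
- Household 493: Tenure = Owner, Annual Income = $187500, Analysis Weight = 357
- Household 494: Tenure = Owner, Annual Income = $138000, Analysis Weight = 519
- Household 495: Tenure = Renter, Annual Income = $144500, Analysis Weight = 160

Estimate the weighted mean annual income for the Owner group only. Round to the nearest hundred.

131100

Owner rows: 488, 489, 490, 491, 492, 493, 494
Weighted sum = 127500×490 + 155000×260 + 67500×644 + 150500×513 + 141500×260 + 187500×357 + 138000×519
  = 62475000 + 40300000 + 43470000 + 77206500 + 36790000 + 66937500 + 71622000 = 398801000
Sum of weights = 490 + 260 + 644 + 513 + 260 + 357 + 519 = 3043
Weighted mean = 398801000 / 3043 = 131055.21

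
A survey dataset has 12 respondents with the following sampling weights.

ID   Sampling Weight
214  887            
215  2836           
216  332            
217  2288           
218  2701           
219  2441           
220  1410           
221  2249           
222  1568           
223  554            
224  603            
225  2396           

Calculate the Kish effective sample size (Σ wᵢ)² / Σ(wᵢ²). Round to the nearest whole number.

Σ wᵢ = 887 + 2836 + 332 + 2288 + 2701 + 2441 + 1410 + 2249 + 1568 + 554 + 603 + 2396 = 20265
Σ wᵢ² = 43344781
n_eff = 20265² / 43344781 = 410670225 / 43344781 = 9.4745022

9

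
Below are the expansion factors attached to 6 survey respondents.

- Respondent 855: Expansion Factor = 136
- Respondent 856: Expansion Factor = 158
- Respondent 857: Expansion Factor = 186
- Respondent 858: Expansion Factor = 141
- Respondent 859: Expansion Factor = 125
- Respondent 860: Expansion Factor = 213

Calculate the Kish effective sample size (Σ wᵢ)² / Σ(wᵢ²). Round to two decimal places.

5.79

Σ wᵢ = 136 + 158 + 186 + 141 + 125 + 213 = 959
Σ wᵢ² = 18496 + 24964 + 34596 + 19881 + 15625 + 45369 = 158931
n_eff = 959² / 158931 = 919681 / 158931 = 5.7866684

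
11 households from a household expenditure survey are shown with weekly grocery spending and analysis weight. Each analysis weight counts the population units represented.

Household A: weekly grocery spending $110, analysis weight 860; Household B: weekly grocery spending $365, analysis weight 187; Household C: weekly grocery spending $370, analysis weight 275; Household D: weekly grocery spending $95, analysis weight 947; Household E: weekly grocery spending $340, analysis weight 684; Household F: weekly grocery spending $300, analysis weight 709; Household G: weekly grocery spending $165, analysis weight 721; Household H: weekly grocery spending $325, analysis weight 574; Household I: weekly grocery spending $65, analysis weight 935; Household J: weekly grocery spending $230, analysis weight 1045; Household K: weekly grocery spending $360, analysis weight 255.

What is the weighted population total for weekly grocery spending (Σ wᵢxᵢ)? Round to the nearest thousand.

Weighted total = 110×860 + 365×187 + 370×275 + 95×947 + 340×684 + 300×709 + 165×721 + 325×574 + 65×935 + 230×1045 + 360×255
  = 94600 + 68255 + 101750 + 89965 + 232560 + 212700 + 118965 + 186550 + 60775 + 240350 + 91800 = 1498270

1498000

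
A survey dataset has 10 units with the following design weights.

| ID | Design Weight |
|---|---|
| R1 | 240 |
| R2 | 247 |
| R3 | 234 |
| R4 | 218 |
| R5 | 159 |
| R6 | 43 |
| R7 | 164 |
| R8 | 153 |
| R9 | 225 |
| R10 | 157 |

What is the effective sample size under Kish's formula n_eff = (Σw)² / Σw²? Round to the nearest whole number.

9

Σ wᵢ = 240 + 247 + 234 + 218 + 159 + 43 + 164 + 153 + 225 + 157 = 1840
Σ wᵢ² = 57600 + 61009 + 54756 + 47524 + 25281 + 1849 + 26896 + 23409 + 50625 + 24649 = 373598
n_eff = 1840² / 373598 = 3385600 / 373598 = 9.062147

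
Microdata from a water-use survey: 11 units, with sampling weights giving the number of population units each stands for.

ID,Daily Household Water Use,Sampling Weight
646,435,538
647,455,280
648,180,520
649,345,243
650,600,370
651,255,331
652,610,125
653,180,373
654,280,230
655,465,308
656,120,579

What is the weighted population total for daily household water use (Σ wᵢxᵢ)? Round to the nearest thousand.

1266000

Weighted total = 435×538 + 455×280 + 180×520 + 345×243 + 600×370 + 255×331 + 610×125 + 180×373 + 280×230 + 465×308 + 120×579
  = 234030 + 127400 + 93600 + 83835 + 222000 + 84405 + 76250 + 67140 + 64400 + 143220 + 69480 = 1265760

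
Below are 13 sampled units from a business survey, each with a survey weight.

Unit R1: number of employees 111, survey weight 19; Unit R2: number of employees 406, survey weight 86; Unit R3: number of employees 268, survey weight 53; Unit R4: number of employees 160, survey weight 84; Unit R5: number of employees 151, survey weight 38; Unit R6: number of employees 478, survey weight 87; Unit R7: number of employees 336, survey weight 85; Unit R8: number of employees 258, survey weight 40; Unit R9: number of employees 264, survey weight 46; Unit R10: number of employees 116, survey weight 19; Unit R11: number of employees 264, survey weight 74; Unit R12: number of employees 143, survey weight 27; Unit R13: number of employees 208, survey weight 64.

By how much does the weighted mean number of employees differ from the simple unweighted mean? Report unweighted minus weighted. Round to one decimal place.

Unweighted sum = 3163
Unweighted mean = 3163 / 13 = 243.30769
Weighted sum = 201930
Sum of weights = 722
Weighted mean = 201930 / 722 = 279.68144
Difference (unweighted minus weighted) = -36.373748

-36.4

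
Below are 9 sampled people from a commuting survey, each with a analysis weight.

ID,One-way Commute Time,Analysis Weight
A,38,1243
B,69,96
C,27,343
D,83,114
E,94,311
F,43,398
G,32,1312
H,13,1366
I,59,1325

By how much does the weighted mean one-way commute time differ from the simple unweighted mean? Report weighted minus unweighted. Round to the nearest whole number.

Unweighted sum = 458
Unweighted mean = 458 / 9 = 50.888889
Weighted sum = 38×1243 + 69×96 + 27×343 + 83×114 + 94×311 + 43×398 + 32×1312 + 13×1366 + 59×1325
  = 47234 + 6624 + 9261 + 9462 + 29234 + 17114 + 41984 + 17758 + 78175 = 256846
Sum of weights = 6508
Weighted mean = 256846 / 6508 = 39.466195
Difference (weighted minus unweighted) = -11.422693

-11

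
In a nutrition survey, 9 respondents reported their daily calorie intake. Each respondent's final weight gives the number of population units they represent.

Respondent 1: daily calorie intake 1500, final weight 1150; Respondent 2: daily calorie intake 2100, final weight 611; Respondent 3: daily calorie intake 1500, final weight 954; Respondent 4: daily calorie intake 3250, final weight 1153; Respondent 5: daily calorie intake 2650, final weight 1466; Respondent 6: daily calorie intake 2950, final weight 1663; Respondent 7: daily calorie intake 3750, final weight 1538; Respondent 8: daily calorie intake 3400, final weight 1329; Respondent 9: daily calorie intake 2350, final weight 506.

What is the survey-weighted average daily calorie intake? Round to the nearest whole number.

Weighted sum = 1500×1150 + 2100×611 + 1500×954 + 3250×1153 + 2650×1466 + 2950×1663 + 3750×1538 + 3400×1329 + 2350×506
  = 1725000 + 1283100 + 1431000 + 3747250 + 3884900 + 4905850 + 5767500 + 4518600 + 1189100 = 28452300
Sum of weights = 1150 + 611 + 954 + 1153 + 1466 + 1663 + 1538 + 1329 + 506 = 10370
Weighted mean = 28452300 / 10370 = 2743.7126

2744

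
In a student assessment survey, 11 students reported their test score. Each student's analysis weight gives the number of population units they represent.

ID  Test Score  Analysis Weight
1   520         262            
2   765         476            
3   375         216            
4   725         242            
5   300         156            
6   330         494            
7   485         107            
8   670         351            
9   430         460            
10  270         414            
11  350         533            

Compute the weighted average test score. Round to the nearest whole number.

472

Weighted sum = 520×262 + 765×476 + 375×216 + 725×242 + 300×156 + 330×494 + 485×107 + 670×351 + 430×460 + 270×414 + 350×533
  = 136240 + 364140 + 81000 + 175450 + 46800 + 163020 + 51895 + 235170 + 197800 + 111780 + 186550 = 1749845
Sum of weights = 262 + 476 + 216 + 242 + 156 + 494 + 107 + 351 + 460 + 414 + 533 = 3711
Weighted mean = 1749845 / 3711 = 471.52924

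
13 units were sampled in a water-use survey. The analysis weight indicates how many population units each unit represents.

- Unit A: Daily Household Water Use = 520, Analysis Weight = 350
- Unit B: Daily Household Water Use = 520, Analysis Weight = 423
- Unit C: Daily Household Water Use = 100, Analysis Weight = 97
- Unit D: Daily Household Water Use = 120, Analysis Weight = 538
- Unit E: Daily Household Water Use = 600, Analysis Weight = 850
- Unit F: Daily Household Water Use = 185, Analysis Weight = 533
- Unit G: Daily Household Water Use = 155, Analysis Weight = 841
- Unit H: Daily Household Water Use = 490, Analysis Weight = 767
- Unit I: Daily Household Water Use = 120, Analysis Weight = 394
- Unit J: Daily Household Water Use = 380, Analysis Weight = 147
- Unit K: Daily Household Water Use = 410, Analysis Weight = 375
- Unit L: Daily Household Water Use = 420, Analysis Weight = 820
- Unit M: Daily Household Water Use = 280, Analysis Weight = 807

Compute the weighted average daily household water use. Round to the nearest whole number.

348

Weighted sum = 2418260
Sum of weights = 6942
Weighted mean = 2418260 / 6942 = 348.35206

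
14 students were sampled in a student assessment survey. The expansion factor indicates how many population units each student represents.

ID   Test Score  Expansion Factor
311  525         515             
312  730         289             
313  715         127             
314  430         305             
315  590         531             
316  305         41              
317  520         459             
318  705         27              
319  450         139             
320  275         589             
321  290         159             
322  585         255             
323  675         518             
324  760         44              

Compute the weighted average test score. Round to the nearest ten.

520

Weighted sum = 2089710
Sum of weights = 3998
Weighted mean = 2089710 / 3998 = 522.68884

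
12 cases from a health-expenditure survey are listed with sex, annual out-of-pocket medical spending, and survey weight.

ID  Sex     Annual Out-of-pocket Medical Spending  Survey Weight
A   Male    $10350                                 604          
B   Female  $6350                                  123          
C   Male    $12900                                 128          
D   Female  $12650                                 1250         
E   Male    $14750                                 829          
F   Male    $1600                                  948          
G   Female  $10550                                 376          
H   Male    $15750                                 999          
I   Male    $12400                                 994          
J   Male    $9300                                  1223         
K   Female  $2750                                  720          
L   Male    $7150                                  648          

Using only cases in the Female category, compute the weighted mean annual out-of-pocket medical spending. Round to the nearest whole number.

9129

Female rows: B, D, G, K
Weighted sum = 6350×123 + 12650×1250 + 10550×376 + 2750×720
  = 781050 + 15812500 + 3966800 + 1980000 = 22540350
Sum of weights = 123 + 1250 + 376 + 720 = 2469
Weighted mean = 22540350 / 2469 = 9129.3439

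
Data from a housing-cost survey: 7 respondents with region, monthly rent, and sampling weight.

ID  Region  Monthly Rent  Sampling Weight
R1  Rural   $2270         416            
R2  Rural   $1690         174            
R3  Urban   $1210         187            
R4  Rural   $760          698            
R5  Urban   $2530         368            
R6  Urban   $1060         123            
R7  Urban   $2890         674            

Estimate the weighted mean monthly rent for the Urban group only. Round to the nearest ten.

2390

Urban rows: R3, R5, R6, R7
Weighted sum = 1210×187 + 2530×368 + 1060×123 + 2890×674
  = 226270 + 931040 + 130380 + 1947860 = 3235550
Sum of weights = 187 + 368 + 123 + 674 = 1352
Weighted mean = 3235550 / 1352 = 2393.1583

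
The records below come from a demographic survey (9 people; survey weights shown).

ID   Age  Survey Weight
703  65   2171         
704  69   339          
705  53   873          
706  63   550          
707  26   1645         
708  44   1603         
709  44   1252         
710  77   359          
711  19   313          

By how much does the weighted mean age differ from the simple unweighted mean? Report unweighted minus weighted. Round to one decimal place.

Unweighted sum = 65 + 69 + 53 + 63 + 26 + 44 + 44 + 77 + 19 = 460
Unweighted mean = 460 / 9 = 51.111111
Weighted sum = 65×2171 + 69×339 + 53×873 + 63×550 + 26×1645 + 44×1603 + 44×1252 + 77×359 + 19×313
  = 141115 + 23391 + 46269 + 34650 + 42770 + 70532 + 55088 + 27643 + 5947 = 447405
Sum of weights = 2171 + 339 + 873 + 550 + 1645 + 1603 + 1252 + 359 + 313 = 9105
Weighted mean = 447405 / 9105 = 49.138386
Difference (unweighted minus weighted) = 1.9727256

2.0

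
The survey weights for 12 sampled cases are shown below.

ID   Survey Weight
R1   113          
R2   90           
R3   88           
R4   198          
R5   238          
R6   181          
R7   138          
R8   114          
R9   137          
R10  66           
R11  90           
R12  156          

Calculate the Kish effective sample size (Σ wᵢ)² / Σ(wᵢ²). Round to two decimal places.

10.57

Σ wᵢ = 113 + 90 + 88 + 198 + 238 + 181 + 138 + 114 + 137 + 66 + 90 + 156 = 1609
Σ wᵢ² = 244823
n_eff = 1609² / 244823 = 2588881 / 244823 = 10.574501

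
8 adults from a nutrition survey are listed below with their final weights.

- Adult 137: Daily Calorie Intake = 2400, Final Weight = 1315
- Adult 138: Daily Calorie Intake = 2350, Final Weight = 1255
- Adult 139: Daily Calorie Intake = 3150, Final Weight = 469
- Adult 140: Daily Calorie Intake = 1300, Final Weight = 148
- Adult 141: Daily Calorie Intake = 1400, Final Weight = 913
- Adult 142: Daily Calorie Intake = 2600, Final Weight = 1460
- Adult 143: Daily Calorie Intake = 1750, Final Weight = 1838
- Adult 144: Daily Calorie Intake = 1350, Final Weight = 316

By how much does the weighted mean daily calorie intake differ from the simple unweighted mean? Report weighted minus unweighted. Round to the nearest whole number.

100

Unweighted sum = 2400 + 2350 + 3150 + 1300 + 1400 + 2600 + 1750 + 1350 = 16300
Unweighted mean = 16300 / 8 = 2037.5
Weighted sum = 2400×1315 + 2350×1255 + 3150×469 + 1300×148 + 1400×913 + 2600×1460 + 1750×1838 + 1350×316
  = 3156000 + 2949250 + 1477350 + 192400 + 1278200 + 3796000 + 3216500 + 426600 = 16492300
Sum of weights = 7714
Weighted mean = 16492300 / 7714 = 2137.9699
Difference (weighted minus unweighted) = 100.46992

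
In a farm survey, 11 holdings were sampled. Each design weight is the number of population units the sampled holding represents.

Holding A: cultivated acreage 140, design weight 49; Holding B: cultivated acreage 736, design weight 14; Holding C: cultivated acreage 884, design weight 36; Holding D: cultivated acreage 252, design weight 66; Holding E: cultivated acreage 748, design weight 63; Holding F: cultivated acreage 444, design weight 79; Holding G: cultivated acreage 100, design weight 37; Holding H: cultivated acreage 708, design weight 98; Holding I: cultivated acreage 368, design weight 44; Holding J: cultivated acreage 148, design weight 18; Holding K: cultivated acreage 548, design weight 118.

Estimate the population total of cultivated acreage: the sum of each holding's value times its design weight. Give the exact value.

Weighted total = 140×49 + 736×14 + 884×36 + 252×66 + 748×63 + 444×79 + 100×37 + 708×98 + 368×44 + 148×18 + 548×118
  = 6860 + 10304 + 31824 + 16632 + 47124 + 35076 + 3700 + 69384 + 16192 + 2664 + 64664 = 304424

304424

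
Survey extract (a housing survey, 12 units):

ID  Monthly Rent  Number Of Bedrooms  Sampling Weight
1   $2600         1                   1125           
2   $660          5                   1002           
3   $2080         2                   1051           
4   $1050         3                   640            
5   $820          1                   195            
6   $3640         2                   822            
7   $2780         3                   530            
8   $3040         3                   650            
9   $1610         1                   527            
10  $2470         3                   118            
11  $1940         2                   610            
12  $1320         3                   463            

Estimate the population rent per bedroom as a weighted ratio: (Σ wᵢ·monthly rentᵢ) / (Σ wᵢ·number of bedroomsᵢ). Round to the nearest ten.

840

Σ wᵢ·y = 2600×1125 + 660×1002 + 2080×1051 + 1050×640 + 820×195 + 3640×822 + 2780×530 + 3040×650 + 1610×527 + 2470×118 + 1940×610 + 1320×463
  = 2925000 + 661320 + 2186080 + 672000 + 159900 + 2992080 + 1473400 + 1976000 + 848470 + 291460 + 1183400 + 611160 = 15980270
Σ wᵢ·x = 1×1125 + 5×1002 + 2×1051 + 3×640 + 1×195 + 2×822 + 3×530 + 3×650 + 1×527 + 3×118 + 2×610 + 3×463
  = 1125 + 5010 + 2102 + 1920 + 195 + 1644 + 1590 + 1950 + 527 + 354 + 1220 + 1389 = 19026
Ratio = 15980270 / 19026 = 839.91748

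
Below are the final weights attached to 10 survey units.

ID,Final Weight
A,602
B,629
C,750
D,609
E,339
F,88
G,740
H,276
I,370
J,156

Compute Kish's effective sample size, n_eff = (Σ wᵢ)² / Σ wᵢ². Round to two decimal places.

Σ wᵢ = 602 + 629 + 750 + 609 + 339 + 88 + 740 + 276 + 370 + 156 = 4559
Σ wᵢ² = 362404 + 395641 + 562500 + 370881 + 114921 + 7744 + 547600 + 76176 + 136900 + 24336 = 2599103
n_eff = 4559² / 2599103 = 20784481 / 2599103 = 7.99679

8.00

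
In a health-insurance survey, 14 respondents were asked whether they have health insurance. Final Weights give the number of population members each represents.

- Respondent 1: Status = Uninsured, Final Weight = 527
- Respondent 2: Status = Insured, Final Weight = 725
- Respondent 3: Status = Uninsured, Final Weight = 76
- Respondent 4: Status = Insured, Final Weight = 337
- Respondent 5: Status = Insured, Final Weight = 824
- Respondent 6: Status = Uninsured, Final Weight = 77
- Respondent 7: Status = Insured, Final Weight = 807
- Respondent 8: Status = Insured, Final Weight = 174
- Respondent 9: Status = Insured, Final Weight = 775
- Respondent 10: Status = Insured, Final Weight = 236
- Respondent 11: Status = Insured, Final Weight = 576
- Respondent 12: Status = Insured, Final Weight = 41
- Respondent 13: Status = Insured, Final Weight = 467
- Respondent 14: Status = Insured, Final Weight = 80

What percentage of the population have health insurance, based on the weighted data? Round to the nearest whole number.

88

Sum of weights for 'Insured' = 725 + 337 + 824 + 807 + 174 + 775 + 236 + 576 + 41 + 467 + 80 = 5042
Total weight = 5722
Weighted proportion = 5042 / 5722 = 0.88116043 → 88.116043%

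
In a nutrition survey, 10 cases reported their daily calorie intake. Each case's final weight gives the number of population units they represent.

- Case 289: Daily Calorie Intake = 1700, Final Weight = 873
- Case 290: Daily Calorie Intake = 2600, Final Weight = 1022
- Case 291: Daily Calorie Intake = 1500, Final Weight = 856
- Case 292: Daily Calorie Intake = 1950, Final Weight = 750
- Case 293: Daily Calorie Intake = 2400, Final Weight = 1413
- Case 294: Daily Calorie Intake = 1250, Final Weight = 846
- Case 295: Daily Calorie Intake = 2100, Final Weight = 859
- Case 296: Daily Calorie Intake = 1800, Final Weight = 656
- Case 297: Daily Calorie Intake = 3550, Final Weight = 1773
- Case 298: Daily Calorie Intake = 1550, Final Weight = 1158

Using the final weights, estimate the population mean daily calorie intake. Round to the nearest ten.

2200

Weighted sum = 1700×873 + 2600×1022 + 1500×856 + 1950×750 + 2400×1413 + 1250×846 + 2100×859 + 1800×656 + 3550×1773 + 1550×1158
  = 22410250
Sum of weights = 10206
Weighted mean = 22410250 / 10206 = 2195.7917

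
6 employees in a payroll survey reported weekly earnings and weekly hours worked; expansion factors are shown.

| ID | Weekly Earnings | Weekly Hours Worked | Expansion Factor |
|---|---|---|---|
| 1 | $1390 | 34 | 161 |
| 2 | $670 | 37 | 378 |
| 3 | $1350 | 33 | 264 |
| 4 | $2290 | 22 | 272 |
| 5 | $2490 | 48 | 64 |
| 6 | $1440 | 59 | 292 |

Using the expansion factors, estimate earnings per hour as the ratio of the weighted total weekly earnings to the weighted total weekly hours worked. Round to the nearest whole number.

37

Σ wᵢ·y = 2036170
Σ wᵢ·x = 34×161 + 37×378 + 33×264 + 22×272 + 48×64 + 59×292
  = 54456
Ratio = 2036170 / 54456 = 37.391105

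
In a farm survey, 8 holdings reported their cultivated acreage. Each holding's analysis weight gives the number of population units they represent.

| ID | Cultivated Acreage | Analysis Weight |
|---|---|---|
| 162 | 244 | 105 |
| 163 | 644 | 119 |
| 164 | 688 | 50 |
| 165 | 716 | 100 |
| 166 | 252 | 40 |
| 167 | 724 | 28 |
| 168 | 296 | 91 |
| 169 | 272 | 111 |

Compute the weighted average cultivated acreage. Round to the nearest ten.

460

Weighted sum = 244×105 + 644×119 + 688×50 + 716×100 + 252×40 + 724×28 + 296×91 + 272×111
  = 25620 + 76636 + 34400 + 71600 + 10080 + 20272 + 26936 + 30192 = 295736
Sum of weights = 105 + 119 + 50 + 100 + 40 + 28 + 91 + 111 = 644
Weighted mean = 295736 / 644 = 459.21739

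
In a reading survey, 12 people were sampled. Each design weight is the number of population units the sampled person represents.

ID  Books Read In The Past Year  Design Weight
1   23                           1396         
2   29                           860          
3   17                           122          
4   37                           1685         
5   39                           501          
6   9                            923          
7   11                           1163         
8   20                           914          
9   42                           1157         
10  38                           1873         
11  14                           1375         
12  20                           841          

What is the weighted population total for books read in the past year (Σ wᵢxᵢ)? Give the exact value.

Weighted total = 23×1396 + 29×860 + 17×122 + 37×1685 + 39×501 + 9×923 + 11×1163 + 20×914 + 42×1157 + 38×1873 + 14×1375 + 20×841
  = 32108 + 24940 + 2074 + 62345 + 19539 + 8307 + 12793 + 18280 + 48594 + 71174 + 19250 + 16820 = 336224

336224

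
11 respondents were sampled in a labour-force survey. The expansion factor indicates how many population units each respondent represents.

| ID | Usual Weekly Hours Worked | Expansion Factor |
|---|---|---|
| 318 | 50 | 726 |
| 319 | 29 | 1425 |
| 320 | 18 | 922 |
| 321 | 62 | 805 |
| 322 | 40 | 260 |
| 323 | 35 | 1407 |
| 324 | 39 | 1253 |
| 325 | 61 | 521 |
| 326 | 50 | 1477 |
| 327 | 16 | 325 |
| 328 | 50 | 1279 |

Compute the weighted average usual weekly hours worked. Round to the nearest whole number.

Weighted sum = 50×726 + 29×1425 + 18×922 + 62×805 + 40×260 + 35×1407 + 39×1253 + 61×521 + 50×1477 + 16×325 + 50×1279
  = 36300 + 41325 + 16596 + 49910 + 10400 + 49245 + 48867 + 31781 + 73850 + 5200 + 63950 = 427424
Sum of weights = 726 + 1425 + 922 + 805 + 260 + 1407 + 1253 + 521 + 1477 + 325 + 1279 = 10400
Weighted mean = 427424 / 10400 = 41.098462

41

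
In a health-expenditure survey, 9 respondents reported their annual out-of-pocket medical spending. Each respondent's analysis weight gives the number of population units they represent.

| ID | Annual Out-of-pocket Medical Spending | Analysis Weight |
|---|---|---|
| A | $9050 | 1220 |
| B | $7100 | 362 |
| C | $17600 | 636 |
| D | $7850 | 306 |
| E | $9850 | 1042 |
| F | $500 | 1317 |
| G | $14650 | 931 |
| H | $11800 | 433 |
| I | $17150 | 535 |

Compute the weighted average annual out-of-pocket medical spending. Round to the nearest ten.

9740

Weighted sum = 9050×1220 + 7100×362 + 17600×636 + 7850×306 + 9850×1042 + 500×1317 + 14650×931 + 11800×433 + 17150×535
  = 11041000 + 2570200 + 11193600 + 2402100 + 10263700 + 658500 + 13639150 + 5109400 + 9175250 = 66052900
Sum of weights = 1220 + 362 + 636 + 306 + 1042 + 1317 + 931 + 433 + 535 = 6782
Weighted mean = 66052900 / 6782 = 9739.4426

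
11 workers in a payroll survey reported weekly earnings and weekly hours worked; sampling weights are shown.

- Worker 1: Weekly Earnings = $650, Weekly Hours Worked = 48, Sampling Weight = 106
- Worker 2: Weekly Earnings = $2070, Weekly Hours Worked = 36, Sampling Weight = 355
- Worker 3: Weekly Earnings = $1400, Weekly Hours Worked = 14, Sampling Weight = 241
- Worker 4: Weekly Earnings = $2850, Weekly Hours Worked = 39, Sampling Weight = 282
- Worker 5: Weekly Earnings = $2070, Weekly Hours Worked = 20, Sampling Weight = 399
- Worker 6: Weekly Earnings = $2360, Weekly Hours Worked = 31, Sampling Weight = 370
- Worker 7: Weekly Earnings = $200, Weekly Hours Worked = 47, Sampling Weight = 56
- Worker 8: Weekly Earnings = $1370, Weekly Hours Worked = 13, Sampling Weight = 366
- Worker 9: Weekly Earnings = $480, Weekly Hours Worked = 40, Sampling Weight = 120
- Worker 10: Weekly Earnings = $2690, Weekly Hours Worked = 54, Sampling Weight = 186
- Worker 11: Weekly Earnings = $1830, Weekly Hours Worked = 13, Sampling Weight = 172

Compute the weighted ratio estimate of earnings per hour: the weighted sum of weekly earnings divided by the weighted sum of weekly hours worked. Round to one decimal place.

Σ wᵢ·y = 650×106 + 2070×355 + 1400×241 + 2850×282 + 2070×399 + 2360×370 + 200×56 + 1370×366 + 480×120 + 2690×186 + 1830×172
  = 68900 + 734850 + 337400 + 803700 + 825930 + 873200 + 11200 + 501420 + 57600 + 500340 + 314760 = 5029300
Σ wᵢ·x = 48×106 + 36×355 + 14×241 + 39×282 + 20×399 + 31×370 + 47×56 + 13×366 + 40×120 + 54×186 + 13×172
  = 76160
Ratio = 5029300 / 76160 = 66.035977

66.0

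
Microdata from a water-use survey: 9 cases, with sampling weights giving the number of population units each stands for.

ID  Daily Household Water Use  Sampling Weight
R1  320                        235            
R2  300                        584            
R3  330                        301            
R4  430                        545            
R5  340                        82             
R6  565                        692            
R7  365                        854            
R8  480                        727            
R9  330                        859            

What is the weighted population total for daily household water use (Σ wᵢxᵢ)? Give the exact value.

1947080

Weighted total = 320×235 + 300×584 + 330×301 + 430×545 + 340×82 + 565×692 + 365×854 + 480×727 + 330×859
  = 1947080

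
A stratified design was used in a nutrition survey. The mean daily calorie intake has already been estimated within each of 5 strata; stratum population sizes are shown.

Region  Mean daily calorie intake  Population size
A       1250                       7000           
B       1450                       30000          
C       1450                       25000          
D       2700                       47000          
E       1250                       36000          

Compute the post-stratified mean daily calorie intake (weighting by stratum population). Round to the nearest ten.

Σ Nₕ·x̄ₕ = 260400000
Σ Nₕ = 7000 + 30000 + 25000 + 47000 + 36000 = 145000
Overall mean = 260400000 / 145000 = 1795.8621

1800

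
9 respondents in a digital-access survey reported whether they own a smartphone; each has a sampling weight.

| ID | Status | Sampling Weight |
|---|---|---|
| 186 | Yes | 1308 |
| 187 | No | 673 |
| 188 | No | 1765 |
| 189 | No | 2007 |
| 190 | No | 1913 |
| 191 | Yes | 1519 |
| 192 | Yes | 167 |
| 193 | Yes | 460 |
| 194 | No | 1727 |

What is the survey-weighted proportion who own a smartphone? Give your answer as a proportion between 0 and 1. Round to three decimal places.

Sum of weights for 'Yes' = 1308 + 1519 + 167 + 460 = 3454
Total weight = 11539
Weighted proportion = 3454 / 11539 = 0.2993327

0.299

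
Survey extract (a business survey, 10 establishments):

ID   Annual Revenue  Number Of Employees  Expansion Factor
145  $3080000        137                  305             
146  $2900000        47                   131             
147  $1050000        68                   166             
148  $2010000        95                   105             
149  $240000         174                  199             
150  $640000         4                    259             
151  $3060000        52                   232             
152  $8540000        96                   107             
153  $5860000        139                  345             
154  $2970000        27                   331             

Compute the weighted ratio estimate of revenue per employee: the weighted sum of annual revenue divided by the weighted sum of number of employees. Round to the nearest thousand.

Σ wᵢ·y = 3080000×305 + 2900000×131 + 1050000×166 + 2010000×105 + 240000×199 + 640000×259 + 3060000×232 + 8540000×107 + 5860000×345 + 2970000×331
  = 6546640000
Σ wᵢ·x = 137×305 + 47×131 + 68×166 + 95×105 + 174×199 + 4×259 + 52×232 + 96×107 + 139×345 + 27×331
  = 41785 + 6157 + 11288 + 9975 + 34626 + 1036 + 12064 + 10272 + 47955 + 8937 = 184095
Ratio = 6546640000 / 184095 = 35561.205

36000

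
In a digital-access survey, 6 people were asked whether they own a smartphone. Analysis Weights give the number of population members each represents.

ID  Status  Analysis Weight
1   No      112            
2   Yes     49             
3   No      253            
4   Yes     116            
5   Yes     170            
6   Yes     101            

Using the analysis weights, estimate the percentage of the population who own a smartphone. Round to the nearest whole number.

Sum of weights for 'Yes' = 49 + 116 + 170 + 101 = 436
Total weight = 112 + 49 + 253 + 116 + 170 + 101 = 801
Weighted proportion = 436 / 801 = 0.5443196 → 54.43196%

54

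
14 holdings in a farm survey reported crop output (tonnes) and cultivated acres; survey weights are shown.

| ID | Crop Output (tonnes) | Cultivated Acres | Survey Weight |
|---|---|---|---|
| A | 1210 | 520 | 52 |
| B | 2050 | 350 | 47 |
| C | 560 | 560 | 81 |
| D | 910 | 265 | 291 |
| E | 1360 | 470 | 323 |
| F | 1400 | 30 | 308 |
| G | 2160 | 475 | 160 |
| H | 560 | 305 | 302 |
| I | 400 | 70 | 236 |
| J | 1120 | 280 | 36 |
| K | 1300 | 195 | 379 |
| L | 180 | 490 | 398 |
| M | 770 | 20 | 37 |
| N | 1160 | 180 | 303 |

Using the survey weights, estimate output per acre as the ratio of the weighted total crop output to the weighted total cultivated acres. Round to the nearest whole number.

Σ wᵢ·y = 2933670
Σ wᵢ·x = 845930
Ratio = 2933670 / 845930 = 3.467982

3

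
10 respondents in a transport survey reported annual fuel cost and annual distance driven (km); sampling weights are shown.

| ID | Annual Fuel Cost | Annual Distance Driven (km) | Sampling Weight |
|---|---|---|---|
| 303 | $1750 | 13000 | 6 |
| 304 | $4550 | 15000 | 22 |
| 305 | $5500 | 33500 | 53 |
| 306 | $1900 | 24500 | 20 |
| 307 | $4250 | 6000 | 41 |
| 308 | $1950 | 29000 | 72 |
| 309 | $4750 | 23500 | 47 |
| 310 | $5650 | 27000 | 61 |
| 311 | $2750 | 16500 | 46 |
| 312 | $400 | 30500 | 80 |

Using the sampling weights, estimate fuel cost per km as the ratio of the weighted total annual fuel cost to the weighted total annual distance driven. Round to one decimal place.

0.1

Σ wᵢ·y = 1481150
Σ wᵢ·x = 13000×6 + 15000×22 + 33500×53 + 24500×20 + 6000×41 + 29000×72 + 23500×47 + 27000×61 + 16500×46 + 30500×80
  = 10958000
Ratio = 1481150 / 10958000 = 0.13516609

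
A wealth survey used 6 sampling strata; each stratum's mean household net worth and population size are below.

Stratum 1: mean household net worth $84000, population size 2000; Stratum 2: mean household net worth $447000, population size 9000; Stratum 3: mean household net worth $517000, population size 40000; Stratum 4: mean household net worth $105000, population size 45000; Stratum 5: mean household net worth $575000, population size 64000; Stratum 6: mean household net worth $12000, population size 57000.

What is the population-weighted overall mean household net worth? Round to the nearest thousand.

309000

Σ Nₕ·x̄ₕ = 67080000000
Σ Nₕ = 2000 + 9000 + 40000 + 45000 + 64000 + 57000 = 217000
Overall mean = 67080000000 / 217000 = 309124.42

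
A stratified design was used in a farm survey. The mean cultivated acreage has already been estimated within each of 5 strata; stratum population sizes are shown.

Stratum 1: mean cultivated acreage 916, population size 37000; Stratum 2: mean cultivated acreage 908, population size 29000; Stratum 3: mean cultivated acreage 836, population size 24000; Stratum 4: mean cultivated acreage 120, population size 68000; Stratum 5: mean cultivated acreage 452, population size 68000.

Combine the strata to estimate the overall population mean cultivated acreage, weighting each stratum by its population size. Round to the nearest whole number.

527

Σ Nₕ·x̄ₕ = 916×37000 + 908×29000 + 836×24000 + 120×68000 + 452×68000
  = 33892000 + 26332000 + 20064000 + 8160000 + 30736000 = 119184000
Σ Nₕ = 37000 + 29000 + 24000 + 68000 + 68000 = 226000
Overall mean = 119184000 / 226000 = 527.36283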